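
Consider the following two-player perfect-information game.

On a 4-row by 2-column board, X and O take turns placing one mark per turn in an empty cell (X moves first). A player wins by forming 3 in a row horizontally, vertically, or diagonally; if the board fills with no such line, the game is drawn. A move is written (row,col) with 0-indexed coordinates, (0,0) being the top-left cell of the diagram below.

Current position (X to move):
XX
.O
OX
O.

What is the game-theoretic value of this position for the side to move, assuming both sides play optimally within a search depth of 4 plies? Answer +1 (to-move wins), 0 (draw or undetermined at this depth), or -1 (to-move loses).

[XX/.O/OX/O.] X move#1: (1,0):+0/XX/XO/OX/O.*, (3,1):-1/XX/.O/OX/OX
[XX/XO/OX/O.] O move#2: (3,1):+0/XX/XO/OX/OO*
[XX/XO/OX/OO] end (terminal +0, X#3); searched XX/.O/OX/O. to 4

value(XX/.O/OX/O., X) = 0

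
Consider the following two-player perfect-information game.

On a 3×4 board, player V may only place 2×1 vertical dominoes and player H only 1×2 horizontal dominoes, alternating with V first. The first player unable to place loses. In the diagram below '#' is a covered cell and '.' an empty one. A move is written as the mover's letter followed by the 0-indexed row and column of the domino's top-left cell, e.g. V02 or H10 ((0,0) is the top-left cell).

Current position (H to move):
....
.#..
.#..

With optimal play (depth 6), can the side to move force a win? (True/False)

H winning at [..../.#../.#..]: True

[..../.#../.#..] H move#1: H00:-1/##../.#../.#.., H01:-1/.##./.#../.#.., H02:-1/..##/.#../.#.., H12:+1/..../.###/.#..*, H22:-1/..../.#../.###
[..../.###/.#..] V move#2: V00:-1/#.../####/.#..*, V10:-1/..../####/##..
[#.../####/.#..] H move#3: H01:+1/###./####/.#..*, H02:+1/#.##/####/.#.., H22:+1/#.../####/.###
[###./####/.#..] end (terminal -1, V#4); searched ..../.#../.#.. to 6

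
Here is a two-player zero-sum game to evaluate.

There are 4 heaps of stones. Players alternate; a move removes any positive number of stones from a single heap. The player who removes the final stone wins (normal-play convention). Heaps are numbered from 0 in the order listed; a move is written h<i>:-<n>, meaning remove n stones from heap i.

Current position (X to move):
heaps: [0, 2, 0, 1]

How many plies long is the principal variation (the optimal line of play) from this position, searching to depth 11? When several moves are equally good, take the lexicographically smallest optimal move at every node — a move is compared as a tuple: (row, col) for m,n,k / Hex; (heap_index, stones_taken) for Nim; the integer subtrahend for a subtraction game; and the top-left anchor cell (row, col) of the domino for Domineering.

PV length from [(0,2,0,1)]: 3 plies

ply 1, X at (0,2,0,1) | h1:-1=+1→(0,1,0,1)*; h1:-2=-1→(0,0,0,1); h3:-1=-1→(0,2,0,0)
ply 2, O at (0,1,0,1) | h1:-1=-1→(0,0,0,1)*; h3:-1=-1→(0,1,0,0)
ply 3, X at (0,0,0,1) | h3:-1=+1→(0,0,0,0)*
ply 4: (0,0,0,0) is terminal -1 (O); from (0,2,0,1) depth 11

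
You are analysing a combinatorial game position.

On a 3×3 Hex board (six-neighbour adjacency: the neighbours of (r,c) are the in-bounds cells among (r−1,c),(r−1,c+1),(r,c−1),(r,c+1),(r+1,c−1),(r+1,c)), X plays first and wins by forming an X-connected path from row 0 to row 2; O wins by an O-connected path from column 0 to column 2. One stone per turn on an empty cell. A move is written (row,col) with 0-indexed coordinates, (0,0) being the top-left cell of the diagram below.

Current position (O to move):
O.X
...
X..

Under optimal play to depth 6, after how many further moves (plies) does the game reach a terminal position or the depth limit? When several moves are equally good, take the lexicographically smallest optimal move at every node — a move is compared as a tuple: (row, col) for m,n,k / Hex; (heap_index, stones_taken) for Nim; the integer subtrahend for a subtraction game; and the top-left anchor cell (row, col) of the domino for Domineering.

PV length from [O.X/.../X..]: 6 plies

p1 O@[O.X/.../X..]: (0,1)[OOX/.../X..]-1* (1,0)[O.X/O../X..]-1 (1,1)[O.X/.O./X..]-1 (1,2)[O.X/..O/X..]-1 (2,1)[O.X/.../XO.]-1 (2,2)[O.X/.../X.O]-1
p2 X@[OOX/.../X..]: (1,0)[OOX/X../X..]+1* (1,1)[OOX/.X./X..]+1 (1,2)[OOX/..X/X..]+1 (2,1)[OOX/.../XX.]+1 (2,2)[OOX/.../X.X]+1
p3 O@[OOX/X../X..]: (1,1)[OOX/XO./X..]-1* (1,2)[OOX/X.O/X..]-1 (2,1)[OOX/X../XO.]-1 (2,2)[OOX/X../X.O]-1
p4 X@[OOX/XO./X..]: (1,2)[OOX/XOX/X..]+1* (2,1)[OOX/XO./XX.]-1 (2,2)[OOX/XO./X.X]-1
p5 O@[OOX/XOX/X..]: (2,1)[OOX/XOX/XO.]-1* (2,2)[OOX/XOX/X.O]-1
p6 X@[OOX/XOX/XO.]: (2,2)[OOX/XOX/XOX]+1*
p7 O@[OOX/XOX/XOX] terminal -1; root [O.X/.../X..] d6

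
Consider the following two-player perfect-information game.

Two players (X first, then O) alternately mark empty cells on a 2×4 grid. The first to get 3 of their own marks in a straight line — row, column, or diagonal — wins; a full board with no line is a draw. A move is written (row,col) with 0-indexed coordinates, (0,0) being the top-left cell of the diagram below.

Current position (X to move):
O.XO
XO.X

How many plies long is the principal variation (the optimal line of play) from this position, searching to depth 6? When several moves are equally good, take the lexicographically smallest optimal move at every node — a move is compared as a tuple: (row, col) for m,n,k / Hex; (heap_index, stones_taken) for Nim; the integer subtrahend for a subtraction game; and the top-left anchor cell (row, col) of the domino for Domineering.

PV length from [O.XO/XO.X]: 2 plies

p1 X@[O.XO/XO.X]: (0,1)[OXXO/XO.X]+0* (1,2)[O.XO/XOXX]+0
p2 O@[OXXO/XO.X]: (1,2)[OXXO/XOOX]+0*
p3 X@[OXXO/XOOX] terminal +0; root [O.XO/XO.X] d6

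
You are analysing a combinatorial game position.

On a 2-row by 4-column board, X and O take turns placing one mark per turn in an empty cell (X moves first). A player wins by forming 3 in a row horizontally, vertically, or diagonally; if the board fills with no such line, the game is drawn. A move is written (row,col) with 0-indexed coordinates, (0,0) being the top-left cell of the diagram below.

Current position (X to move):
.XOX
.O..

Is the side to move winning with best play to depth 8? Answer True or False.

X winning at [.XOX/.O..]: False

ply 1, X at .XOX/.O.. | (0,0)=-1→XXOX/.O..; (1,0)=+0→.XOX/XO..*; (1,2)=+0→.XOX/.OX.; (1,3)=+0→.XOX/.O.X
ply 2, O at .XOX/XO.. | (0,0)=+0→OXOX/XO..*; (1,2)=+0→.XOX/XOO.; (1,3)=+0→.XOX/XO.O
ply 3, X at OXOX/XO.. | (1,2)=+0→OXOX/XOX.*; (1,3)=+0→OXOX/XO.X
ply 4, O at OXOX/XOX. | (1,3)=+0→OXOX/XOXO*
ply 5: OXOX/XOXO is terminal +0 (X); from .XOX/.O.. depth 8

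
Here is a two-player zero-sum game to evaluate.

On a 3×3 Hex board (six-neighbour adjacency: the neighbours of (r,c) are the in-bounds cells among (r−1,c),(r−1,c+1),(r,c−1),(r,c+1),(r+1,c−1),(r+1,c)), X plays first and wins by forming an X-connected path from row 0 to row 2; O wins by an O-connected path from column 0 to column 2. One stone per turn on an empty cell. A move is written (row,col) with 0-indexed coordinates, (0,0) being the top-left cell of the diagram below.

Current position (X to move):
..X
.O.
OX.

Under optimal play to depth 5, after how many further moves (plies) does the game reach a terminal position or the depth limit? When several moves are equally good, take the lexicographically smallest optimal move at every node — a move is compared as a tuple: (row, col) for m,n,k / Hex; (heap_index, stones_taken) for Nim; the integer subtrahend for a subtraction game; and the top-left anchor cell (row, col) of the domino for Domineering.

p1 X@[..X/.O./OX.]: (0,0)[X.X/.O./OX.]-1 (0,1)[.XX/.O./OX.]-1 (1,0)[..X/XO./OX.]-1 (1,2)[..X/.OX/OX.]+1* (2,2)[..X/.O./OXX]-1
p2 O@[..X/.OX/OX.] terminal -1; root [..X/.O./OX.] d5

PV length from [..X/.O./OX.]: 1 ply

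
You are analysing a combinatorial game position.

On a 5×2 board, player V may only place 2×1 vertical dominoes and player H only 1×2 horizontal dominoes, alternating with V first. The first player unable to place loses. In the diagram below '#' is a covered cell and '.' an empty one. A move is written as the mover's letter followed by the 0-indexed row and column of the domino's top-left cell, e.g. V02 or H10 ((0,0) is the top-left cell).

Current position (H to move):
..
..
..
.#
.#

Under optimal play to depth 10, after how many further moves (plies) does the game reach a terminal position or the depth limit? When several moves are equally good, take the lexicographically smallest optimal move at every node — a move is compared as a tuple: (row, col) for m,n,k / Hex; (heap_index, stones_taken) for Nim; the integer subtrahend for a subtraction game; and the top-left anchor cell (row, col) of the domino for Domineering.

ply 1, H at ../../../.#/.# | H00=-1→##/../../.#/.#; H10=+1→../##/../.#/.#*; H20=-1→../../##/.#/.#
ply 2, V at ../##/../.#/.# | V20=-1→../##/#./##/.#*; V30=-1→../##/../##/##
ply 3, H at ../##/#./##/.# | H00=+1→##/##/#./##/.#*
ply 4: ##/##/#./##/.# is terminal -1 (V); from ../../../.#/.# depth 10

PV length from [../../../.#/.#]: 3 plies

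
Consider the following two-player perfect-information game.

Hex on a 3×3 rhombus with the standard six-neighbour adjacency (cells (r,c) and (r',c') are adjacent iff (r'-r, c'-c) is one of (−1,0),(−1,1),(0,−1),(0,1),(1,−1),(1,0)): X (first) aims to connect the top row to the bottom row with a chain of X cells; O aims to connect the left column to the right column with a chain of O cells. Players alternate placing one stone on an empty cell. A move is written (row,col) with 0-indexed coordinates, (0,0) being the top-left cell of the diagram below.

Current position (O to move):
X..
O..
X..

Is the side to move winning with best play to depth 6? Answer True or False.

[X../O../X..] O move#1: (0,1):-1/XO./O../X.., (0,2):+1/X.O/O../X..*, (1,1):+1/X../OO./X.., (1,2):-1/X../O.O/X.., (2,1):-1/X../O../XO., (2,2):-1/X../O../X.O
[X.O/O../X..] X move#2: (0,1):-1/XXO/O../X..*, (1,1):-1/X.O/OX./X.., (1,2):-1/X.O/O.X/X.., (2,1):-1/X.O/O../XX., (2,2):-1/X.O/O../X.X
[XXO/O../X..] O move#3: (1,1):+1/XXO/OO./X..*, (1,2):-1/XXO/O.O/X.., (2,1):-1/XXO/O../XO., (2,2):-1/XXO/O../X.O
[XXO/OO./X..] end (terminal -1, X#4); searched X../O../X.. to 6

O winning at [X../O../X..]: True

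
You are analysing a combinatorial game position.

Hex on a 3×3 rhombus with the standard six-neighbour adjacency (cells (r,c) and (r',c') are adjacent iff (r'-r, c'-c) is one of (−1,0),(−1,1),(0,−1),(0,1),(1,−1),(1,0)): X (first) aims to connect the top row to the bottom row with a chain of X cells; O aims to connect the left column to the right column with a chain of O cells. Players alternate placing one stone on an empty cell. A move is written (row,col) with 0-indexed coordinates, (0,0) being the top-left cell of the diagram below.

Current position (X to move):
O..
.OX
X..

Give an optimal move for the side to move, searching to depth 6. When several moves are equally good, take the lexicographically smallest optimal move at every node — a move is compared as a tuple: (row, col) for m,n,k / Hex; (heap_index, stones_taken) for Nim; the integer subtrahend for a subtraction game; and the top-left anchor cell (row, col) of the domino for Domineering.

p1 X@[O../.OX/X..]: (0,1)[OX./.OX/X..]+1* (0,2)[O.X/.OX/X..]+1 (1,0)[O../XOX/X..]+1 (2,1)[O../.OX/XX.]-1 (2,2)[O../.OX/X.X]-1
p2 O@[OX./.OX/X..]: (0,2)[OXO/.OX/X..]-1* (1,0)[OX./OOX/X..]-1 (2,1)[OX./.OX/XO.]-1 (2,2)[OX./.OX/X.O]-1
p3 X@[OXO/.OX/X..]: (1,0)[OXO/XOX/X..]+1* (2,1)[OXO/.OX/XX.]-1 (2,2)[OXO/.OX/X.X]-1
p4 O@[OXO/XOX/X..] terminal -1; root [O../.OX/X..] d6

X's best at [O../.OX/X..]: (0,1)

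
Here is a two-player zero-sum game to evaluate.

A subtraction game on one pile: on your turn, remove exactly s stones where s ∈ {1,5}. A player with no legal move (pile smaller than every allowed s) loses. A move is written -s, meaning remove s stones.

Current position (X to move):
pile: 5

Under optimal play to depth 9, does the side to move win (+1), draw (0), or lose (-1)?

value(5, X) = +1

p1 X@[5]: -1[4]+1* -5[0]+1
p2 O@[4]: -1[3]-1*
p3 X@[3]: -1[2]+1*
p4 O@[2]: -1[1]-1*
p5 X@[1]: -1[0]+1*
p6 O@[0] terminal -1; root [5] d9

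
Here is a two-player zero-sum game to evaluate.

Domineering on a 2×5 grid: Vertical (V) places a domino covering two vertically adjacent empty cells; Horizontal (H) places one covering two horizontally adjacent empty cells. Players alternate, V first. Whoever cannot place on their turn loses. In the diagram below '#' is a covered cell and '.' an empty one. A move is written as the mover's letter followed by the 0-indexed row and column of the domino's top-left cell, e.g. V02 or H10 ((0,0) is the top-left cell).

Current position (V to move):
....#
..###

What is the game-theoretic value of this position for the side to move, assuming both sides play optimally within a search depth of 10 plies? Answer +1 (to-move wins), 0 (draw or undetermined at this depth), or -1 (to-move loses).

p1 V@[....#/..###]: V00[#...#/#.###]-1 V01[.#..#/.####]+1*
p2 H@[.#..#/.####]: H02[.####/.####]-1*
p3 V@[.####/.####]: V00[#####/#####]+1*
p4 H@[#####/#####] terminal -1; root [....#/..###] d10

value(....#/..###, V) = +1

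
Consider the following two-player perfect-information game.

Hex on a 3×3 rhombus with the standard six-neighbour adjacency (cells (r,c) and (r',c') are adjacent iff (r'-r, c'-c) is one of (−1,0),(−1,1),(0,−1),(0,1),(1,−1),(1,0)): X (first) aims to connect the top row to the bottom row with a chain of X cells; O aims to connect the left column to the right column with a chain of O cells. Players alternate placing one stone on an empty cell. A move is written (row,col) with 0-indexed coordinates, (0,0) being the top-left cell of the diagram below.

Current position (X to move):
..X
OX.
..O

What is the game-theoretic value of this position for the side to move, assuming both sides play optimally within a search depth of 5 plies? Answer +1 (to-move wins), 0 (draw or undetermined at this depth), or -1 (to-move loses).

ply 1, X at ..X/OX./..O | (0,0)=+1→X.X/OX./..O*; (0,1)=+1→.XX/OX./..O; (1,2)=+1→..X/OXX/..O; (2,0)=+1→..X/OX./X.O; (2,1)=+1→..X/OX./.XO
ply 2, O at X.X/OX./..O | (0,1)=-1→XOX/OX./..O*; (1,2)=-1→X.X/OXO/..O; (2,0)=-1→X.X/OX./O.O; (2,1)=-1→X.X/OX./.OO
ply 3, X at XOX/OX./..O | (1,2)=+1→XOX/OXX/..O*; (2,0)=+1→XOX/OX./X.O; (2,1)=+1→XOX/OX./.XO
ply 4, O at XOX/OXX/..O | (2,0)=-1→XOX/OXX/O.O*; (2,1)=-1→XOX/OXX/.OO
ply 5, X at XOX/OXX/O.O | (2,1)=+1→XOX/OXX/OXO*
ply 6: XOX/OXX/OXO is terminal -1 (O); from ..X/OX./..O depth 5

value(..X/OX./..O, X) = +1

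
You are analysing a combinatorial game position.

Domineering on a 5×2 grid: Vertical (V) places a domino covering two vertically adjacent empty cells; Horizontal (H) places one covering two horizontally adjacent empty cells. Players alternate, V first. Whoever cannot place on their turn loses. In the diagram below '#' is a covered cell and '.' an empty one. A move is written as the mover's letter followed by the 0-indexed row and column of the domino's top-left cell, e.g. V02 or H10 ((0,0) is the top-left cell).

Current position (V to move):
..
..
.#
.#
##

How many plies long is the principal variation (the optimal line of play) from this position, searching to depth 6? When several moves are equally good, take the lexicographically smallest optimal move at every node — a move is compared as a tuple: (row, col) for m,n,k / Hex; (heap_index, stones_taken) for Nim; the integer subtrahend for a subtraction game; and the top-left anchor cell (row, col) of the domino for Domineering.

[../../.#/.#/##] V move#1: V00:+1/#./#./.#/.#/##*, V01:+1/.#/.#/.#/.#/##, V10:-1/../#./##/.#/##, V20:-1/../../##/##/##
[#./#./.#/.#/##] end (terminal -1, H#2); searched ../../.#/.#/## to 6

PV length from [../../.#/.#/##]: 1 ply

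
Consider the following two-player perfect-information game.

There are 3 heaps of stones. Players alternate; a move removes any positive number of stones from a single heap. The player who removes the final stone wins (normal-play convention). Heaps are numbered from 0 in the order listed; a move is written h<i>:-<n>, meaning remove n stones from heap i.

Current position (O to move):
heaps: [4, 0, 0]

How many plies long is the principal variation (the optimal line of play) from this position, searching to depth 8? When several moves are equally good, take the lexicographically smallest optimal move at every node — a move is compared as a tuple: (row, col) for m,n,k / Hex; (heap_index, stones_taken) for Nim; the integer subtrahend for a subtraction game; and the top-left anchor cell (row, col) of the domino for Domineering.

PV length from [(4,0,0)]: 1 ply

p1 O@[(4,0,0)]: h0:-1[(3,0,0)]-1 h0:-2[(2,0,0)]-1 h0:-3[(1,0,0)]-1 h0:-4[(0,0,0)]+1*
p2 X@[(0,0,0)] terminal -1; root [(4,0,0)] d8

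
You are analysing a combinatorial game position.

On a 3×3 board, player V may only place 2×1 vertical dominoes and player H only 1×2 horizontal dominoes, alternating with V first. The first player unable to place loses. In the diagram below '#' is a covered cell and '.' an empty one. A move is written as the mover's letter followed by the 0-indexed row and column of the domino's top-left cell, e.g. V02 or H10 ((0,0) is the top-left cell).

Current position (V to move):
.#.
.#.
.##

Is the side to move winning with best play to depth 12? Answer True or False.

V winning at [.#./.#./.##]: True

[.#./.#./.##] V move#1: V00:+1/##./##./.##*, V02:+1/.##/.##/.##, V10:+1/.#./##./###
[##./##./.##] end (terminal -1, H#2); searched .#./.#./.## to 12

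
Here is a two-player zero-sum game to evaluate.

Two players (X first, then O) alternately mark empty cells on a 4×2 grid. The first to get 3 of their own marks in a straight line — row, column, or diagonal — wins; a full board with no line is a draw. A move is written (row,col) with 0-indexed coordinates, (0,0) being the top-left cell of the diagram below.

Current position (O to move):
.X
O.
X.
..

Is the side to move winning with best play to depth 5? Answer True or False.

p1 O@[.X/O./X./..]: (0,0)[OX/O./X./..]+0* (1,1)[.X/OO/X./..]+0 (2,1)[.X/O./XO/..]+0 (3,0)[.X/O./X./O.]+0 (3,1)[.X/O./X./.O]+0
p2 X@[OX/O./X./..]: (1,1)[OX/OX/X./..]+0* (2,1)[OX/O./XX/..]+0 (3,0)[OX/O./X./X.]+0 (3,1)[OX/O./X./.X]+0
p3 O@[OX/OX/X./..]: (2,1)[OX/OX/XO/..]+0* (3,0)[OX/OX/X./O.]-1 (3,1)[OX/OX/X./.O]-1
p4 X@[OX/OX/XO/..]: (3,0)[OX/OX/XO/X.]+0* (3,1)[OX/OX/XO/.X]+0
p5 O@[OX/OX/XO/X.]: (3,1)[OX/OX/XO/XO]+0*
p6 X@[OX/OX/XO/XO] terminal +0; root [.X/O./X./..] d5

O winning at [.X/O./X./..]: False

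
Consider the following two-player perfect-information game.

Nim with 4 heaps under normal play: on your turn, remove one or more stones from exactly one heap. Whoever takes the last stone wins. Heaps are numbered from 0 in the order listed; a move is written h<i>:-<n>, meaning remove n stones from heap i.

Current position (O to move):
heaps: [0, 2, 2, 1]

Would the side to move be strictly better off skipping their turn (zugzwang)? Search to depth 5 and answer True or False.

[(0,2,2,1)] O move#1: h1:-1:-1/(0,1,2,1), h1:-2:-1/(0,0,2,1), h2:-1:-1/(0,2,1,1), h2:-2:-1/(0,2,0,1), h3:-1:+1/(0,2,2,0)*
[(0,2,2,0)] X move#2: h1:-1:-1/(0,1,2,0)*, h1:-2:-1/(0,0,2,0), h2:-1:-1/(0,2,1,0), h2:-2:-1/(0,2,0,0)
[(0,1,2,0)] O move#3: h1:-1:-1/(0,0,2,0), h2:-1:+1/(0,1,1,0)*, h2:-2:-1/(0,1,0,0)
[(0,1,1,0)] X move#4: h1:-1:-1/(0,0,1,0)*, h2:-1:-1/(0,1,0,0)
[(0,0,1,0)] O move#5: h2:-1:+1/(0,0,0,0)*
[(0,0,0,0)] end (terminal -1, X#6); searched (0,2,2,1) to 5
suppose O passes — search the same position with X to move:
pass> [(0,2,2,1)] X move#1: h1:-1:-1/(0,1,2,1), h1:-2:-1/(0,0,2,1), h2:-1:-1/(0,2,1,1), h2:-2:-1/(0,2,0,1), h3:-1:+1/(0,2,2,0)*
pass> [(0,2,2,0)] O move#2: h1:-1:-1/(0,1,2,0)*, h1:-2:-1/(0,0,2,0), h2:-1:-1/(0,2,1,0), h2:-2:-1/(0,2,0,0)
pass> [(0,1,2,0)] X move#3: h1:-1:-1/(0,0,2,0), h2:-1:+1/(0,1,1,0)*, h2:-2:-1/(0,1,0,0)
pass> [(0,1,1,0)] O move#4: h1:-1:-1/(0,0,1,0)*, h2:-1:-1/(0,1,0,0)
pass> [(0,0,1,0)] X move#5: h2:-1:+1/(0,0,0,0)*
pass> [(0,0,0,0)] end (terminal -1, O#6); searched (0,2,2,1) to 5
for O: play +1, pass -1

zugzwang((0,2,2,1), O) = False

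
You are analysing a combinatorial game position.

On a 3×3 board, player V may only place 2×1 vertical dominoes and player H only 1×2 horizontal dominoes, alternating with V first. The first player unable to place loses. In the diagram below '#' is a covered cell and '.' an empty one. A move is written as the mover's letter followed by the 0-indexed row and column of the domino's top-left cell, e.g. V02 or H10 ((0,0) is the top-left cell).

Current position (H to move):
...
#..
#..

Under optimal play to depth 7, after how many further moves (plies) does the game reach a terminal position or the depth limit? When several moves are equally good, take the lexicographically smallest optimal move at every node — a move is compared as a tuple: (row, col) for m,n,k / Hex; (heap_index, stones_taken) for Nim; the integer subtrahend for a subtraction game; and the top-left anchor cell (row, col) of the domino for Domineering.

PV length from [.../#../#..]: 1 ply

[.../#../#..] H move#1: H00:-1/##./#../#.., H01:-1/.##/#../#.., H11:+1/.../###/#..*, H21:-1/.../#../###
[.../###/#..] end (terminal -1, V#2); searched .../#../#.. to 7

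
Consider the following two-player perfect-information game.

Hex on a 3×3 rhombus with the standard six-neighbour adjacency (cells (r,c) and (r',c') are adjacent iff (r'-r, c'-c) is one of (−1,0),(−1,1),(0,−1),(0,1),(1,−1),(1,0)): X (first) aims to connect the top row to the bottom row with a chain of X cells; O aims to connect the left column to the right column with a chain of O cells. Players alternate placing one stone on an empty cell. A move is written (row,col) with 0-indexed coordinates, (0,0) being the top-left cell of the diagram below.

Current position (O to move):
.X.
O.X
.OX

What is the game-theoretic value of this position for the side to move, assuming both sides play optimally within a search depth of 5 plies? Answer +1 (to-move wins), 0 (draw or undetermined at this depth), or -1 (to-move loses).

value(.X./O.X/.OX, O) = -1

[.X./O.X/.OX] O move#1: (0,0):-1/OX./O.X/.OX*, (0,2):-1/.XO/O.X/.OX, (1,1):-1/.X./OOX/.OX, (2,0):-1/.X./O.X/OOX
[OX./O.X/.OX] X move#2: (0,2):+1/OXX/O.X/.OX*, (1,1):+1/OX./OXX/.OX, (2,0):+1/OX./O.X/XOX
[OXX/O.X/.OX] end (terminal -1, O#3); searched .X./O.X/.OX to 5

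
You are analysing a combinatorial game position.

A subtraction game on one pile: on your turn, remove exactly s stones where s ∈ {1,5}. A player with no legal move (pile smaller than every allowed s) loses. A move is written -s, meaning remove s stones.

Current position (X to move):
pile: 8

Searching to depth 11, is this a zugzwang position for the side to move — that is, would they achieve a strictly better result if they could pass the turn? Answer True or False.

ply 1, X at 8 | -1=-1→7*; -5=-1→3
ply 2, O at 7 | -1=+1→6*; -5=+1→2
ply 3, X at 6 | -1=-1→5*; -5=-1→1
ply 4, O at 5 | -1=+1→4*; -5=+1→0
ply 5, X at 4 | -1=-1→3*
ply 6, O at 3 | -1=+1→2*
ply 7, X at 2 | -1=-1→1*
ply 8, O at 1 | -1=+1→0*
ply 9: 0 is terminal -1 (X); from 8 depth 11
pass branch (O moves first from the same position):
  | ply 1, O at 8 | -1=-1→7*; -5=-1→3
  | ply 2, X at 7 | -1=+1→6*; -5=+1→2
  | ply 3, O at 6 | -1=-1→5*; -5=-1→1
  | ply 4, X at 5 | -1=+1→4*; -5=+1→0
  | ply 5, O at 4 | -1=-1→3*
  | ply 6, X at 3 | -1=+1→2*
  | ply 7, O at 2 | -1=-1→1*
  | ply 8, X at 1 | -1=+1→0*
  | ply 9: 0 is terminal -1 (O); from 8 depth 11
X moving scores -1; X passing scores +1

zugzwang(8, X) = True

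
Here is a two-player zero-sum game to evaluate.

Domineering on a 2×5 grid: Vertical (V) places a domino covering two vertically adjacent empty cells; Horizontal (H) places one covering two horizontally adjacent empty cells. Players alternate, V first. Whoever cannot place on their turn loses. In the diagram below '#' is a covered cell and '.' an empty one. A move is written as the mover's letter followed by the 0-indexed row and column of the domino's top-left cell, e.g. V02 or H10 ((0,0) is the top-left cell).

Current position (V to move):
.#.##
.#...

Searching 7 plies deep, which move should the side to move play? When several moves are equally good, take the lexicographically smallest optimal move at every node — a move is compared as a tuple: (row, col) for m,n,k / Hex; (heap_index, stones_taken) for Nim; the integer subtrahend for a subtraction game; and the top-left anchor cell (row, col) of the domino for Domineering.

V's best at [.#.##/.#...]: V02

p1 V@[.#.##/.#...]: V00[##.##/##...]-1 V02[.####/.##..]+1*
p2 H@[.####/.##..]: H13[.####/.####]-1*
p3 V@[.####/.####]: V00[#####/#####]+1*
p4 H@[#####/#####] terminal -1; root [.#.##/.#...] d7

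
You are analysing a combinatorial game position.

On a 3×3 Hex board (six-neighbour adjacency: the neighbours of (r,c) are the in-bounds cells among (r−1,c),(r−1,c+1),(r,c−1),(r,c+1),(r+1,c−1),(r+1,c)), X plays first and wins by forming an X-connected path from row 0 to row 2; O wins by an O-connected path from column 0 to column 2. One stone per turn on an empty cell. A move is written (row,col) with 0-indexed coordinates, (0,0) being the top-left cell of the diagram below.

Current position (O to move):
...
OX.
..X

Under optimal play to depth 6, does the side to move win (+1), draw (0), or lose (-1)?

value(.../OX./..X, O) = -1

p1 O@[.../OX./..X]: (0,0)[O../OX./..X]-1* (0,1)[.O./OX./..X]-1 (0,2)[..O/OX./..X]-1 (1,2)[.../OXO/..X]-1 (2,0)[.../OX./O.X]-1 (2,1)[.../OX./.OX]-1
p2 X@[O../OX./..X]: (0,1)[OX./OX./..X]+1* (0,2)[O.X/OX./..X]+1 (1,2)[O../OXX/..X]+1 (2,0)[O../OX./X.X]+1 (2,1)[O../OX./.XX]+1
p3 O@[OX./OX./..X]: (0,2)[OXO/OX./..X]-1* (1,2)[OX./OXO/..X]-1 (2,0)[OX./OX./O.X]-1 (2,1)[OX./OX./.OX]-1
p4 X@[OXO/OX./..X]: (1,2)[OXO/OXX/..X]+1* (2,0)[OXO/OX./X.X]+1 (2,1)[OXO/OX./.XX]+1
p5 O@[OXO/OXX/..X] terminal -1; root [.../OX./..X] d6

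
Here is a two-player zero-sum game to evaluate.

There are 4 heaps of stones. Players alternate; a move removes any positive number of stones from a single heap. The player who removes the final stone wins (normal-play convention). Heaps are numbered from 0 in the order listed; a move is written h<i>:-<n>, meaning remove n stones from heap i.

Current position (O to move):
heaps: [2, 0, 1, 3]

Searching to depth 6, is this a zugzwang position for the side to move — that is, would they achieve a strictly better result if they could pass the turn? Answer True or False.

p1 O@[(2,0,1,3)]: h0:-1[(1,0,1,3)]-1* h0:-2[(0,0,1,3)]-1 h2:-1[(2,0,0,3)]-1 h3:-1[(2,0,1,2)]-1 h3:-2[(2,0,1,1)]-1 h3:-3[(2,0,1,0)]-1
p2 X@[(1,0,1,3)]: h0:-1[(0,0,1,3)]-1 h2:-1[(1,0,0,3)]-1 h3:-1[(1,0,1,2)]-1 h3:-2[(1,0,1,1)]-1 h3:-3[(1,0,1,0)]+1*
p3 O@[(1,0,1,0)]: h0:-1[(0,0,1,0)]-1* h2:-1[(1,0,0,0)]-1
p4 X@[(0,0,1,0)]: h2:-1[(0,0,0,0)]+1*
p5 O@[(0,0,0,0)] terminal -1; root [(2,0,1,3)] d6
suppose O passes — search the same position with X to move:
pass> p1 X@[(2,0,1,3)]: h0:-1[(1,0,1,3)]-1* h0:-2[(0,0,1,3)]-1 h2:-1[(2,0,0,3)]-1 h3:-1[(2,0,1,2)]-1 h3:-2[(2,0,1,1)]-1 h3:-3[(2,0,1,0)]-1
pass> p2 O@[(1,0,1,3)]: h0:-1[(0,0,1,3)]-1 h2:-1[(1,0,0,3)]-1 h3:-1[(1,0,1,2)]-1 h3:-2[(1,0,1,1)]-1 h3:-3[(1,0,1,0)]+1*
pass> p3 X@[(1,0,1,0)]: h0:-1[(0,0,1,0)]-1* h2:-1[(1,0,0,0)]-1
pass> p4 O@[(0,0,1,0)]: h2:-1[(0,0,0,0)]+1*
pass> p5 X@[(0,0,0,0)] terminal -1; root [(2,0,1,3)] d6
for O: play -1, pass +1

zugzwang((2,0,1,3), O) = True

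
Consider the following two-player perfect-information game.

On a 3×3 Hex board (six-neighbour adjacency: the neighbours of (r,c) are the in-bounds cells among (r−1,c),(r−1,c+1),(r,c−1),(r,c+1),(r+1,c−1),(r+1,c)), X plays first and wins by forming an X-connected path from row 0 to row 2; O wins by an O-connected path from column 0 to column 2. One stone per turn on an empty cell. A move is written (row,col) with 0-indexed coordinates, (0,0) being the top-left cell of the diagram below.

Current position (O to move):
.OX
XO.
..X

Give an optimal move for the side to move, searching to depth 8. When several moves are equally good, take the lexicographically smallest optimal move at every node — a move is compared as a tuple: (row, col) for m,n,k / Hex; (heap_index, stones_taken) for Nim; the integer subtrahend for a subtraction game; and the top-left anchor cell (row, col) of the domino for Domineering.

O's best at [.OX/XO./..X]: (1,2)

ply 1, O at .OX/XO./..X | (0,0)=-1→OOX/XO./..X; (1,2)=+1→.OX/XOO/..X*; (2,0)=-1→.OX/XO./O.X; (2,1)=-1→.OX/XO./.OX
ply 2, X at .OX/XOO/..X | (0,0)=-1→XOX/XOO/..X*; (2,0)=-1→.OX/XOO/X.X; (2,1)=-1→.OX/XOO/.XX
ply 3, O at XOX/XOO/..X | (2,0)=+1→XOX/XOO/O.X*; (2,1)=-1→XOX/XOO/.OX
ply 4: XOX/XOO/O.X is terminal -1 (X); from .OX/XO./..X depth 8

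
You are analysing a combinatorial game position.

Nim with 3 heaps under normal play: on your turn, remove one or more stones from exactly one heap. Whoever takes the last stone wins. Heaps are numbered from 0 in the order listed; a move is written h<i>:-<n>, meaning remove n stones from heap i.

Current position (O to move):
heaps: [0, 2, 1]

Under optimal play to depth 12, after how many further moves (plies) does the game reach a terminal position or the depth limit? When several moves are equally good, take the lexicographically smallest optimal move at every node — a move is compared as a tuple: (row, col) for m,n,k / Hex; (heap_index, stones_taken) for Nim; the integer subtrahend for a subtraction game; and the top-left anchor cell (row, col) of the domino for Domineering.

PV length from [(0,2,1)]: 3 plies

ply 1, O at (0,2,1) | h1:-1=+1→(0,1,1)*; h1:-2=-1→(0,0,1); h2:-1=-1→(0,2,0)
ply 2, X at (0,1,1) | h1:-1=-1→(0,0,1)*; h2:-1=-1→(0,1,0)
ply 3, O at (0,0,1) | h2:-1=+1→(0,0,0)*
ply 4: (0,0,0) is terminal -1 (X); from (0,2,1) depth 12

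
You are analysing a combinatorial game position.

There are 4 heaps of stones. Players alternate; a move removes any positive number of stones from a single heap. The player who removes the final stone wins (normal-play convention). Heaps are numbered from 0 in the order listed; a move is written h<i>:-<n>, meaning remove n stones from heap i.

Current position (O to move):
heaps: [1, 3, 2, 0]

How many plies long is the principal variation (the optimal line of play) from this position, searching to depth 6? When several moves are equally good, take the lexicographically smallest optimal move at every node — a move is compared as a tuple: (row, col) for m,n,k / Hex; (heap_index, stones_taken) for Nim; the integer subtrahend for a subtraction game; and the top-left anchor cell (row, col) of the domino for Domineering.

p1 O@[(1,3,2,0)]: h0:-1[(0,3,2,0)]-1* h1:-1[(1,2,2,0)]-1 h1:-2[(1,1,2,0)]-1 h1:-3[(1,0,2,0)]-1 h2:-1[(1,3,1,0)]-1 h2:-2[(1,3,0,0)]-1
p2 X@[(0,3,2,0)]: h1:-1[(0,2,2,0)]+1* h1:-2[(0,1,2,0)]-1 h1:-3[(0,0,2,0)]-1 h2:-1[(0,3,1,0)]-1 h2:-2[(0,3,0,0)]-1
p3 O@[(0,2,2,0)]: h1:-1[(0,1,2,0)]-1* h1:-2[(0,0,2,0)]-1 h2:-1[(0,2,1,0)]-1 h2:-2[(0,2,0,0)]-1
p4 X@[(0,1,2,0)]: h1:-1[(0,0,2,0)]-1 h2:-1[(0,1,1,0)]+1* h2:-2[(0,1,0,0)]-1
p5 O@[(0,1,1,0)]: h1:-1[(0,0,1,0)]-1* h2:-1[(0,1,0,0)]-1
p6 X@[(0,0,1,0)]: h2:-1[(0,0,0,0)]+1*
p7 O@[(0,0,0,0)] terminal -1; root [(1,3,2,0)] d6

PV length from [(1,3,2,0)]: 6 plies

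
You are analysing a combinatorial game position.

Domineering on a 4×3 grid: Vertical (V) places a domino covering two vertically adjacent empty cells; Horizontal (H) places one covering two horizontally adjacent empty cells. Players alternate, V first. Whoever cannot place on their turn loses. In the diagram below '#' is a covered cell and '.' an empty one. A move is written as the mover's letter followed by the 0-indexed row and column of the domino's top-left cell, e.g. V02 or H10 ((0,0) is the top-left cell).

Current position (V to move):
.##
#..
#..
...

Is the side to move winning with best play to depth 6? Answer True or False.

ply 1, V at .##/#../#../... | V11=+1→.##/##./##./...*; V12=+1→.##/#.#/#.#/...; V21=+1→.##/#../##./.#.; V22=+1→.##/#../#.#/..#
ply 2, H at .##/##./##./... | H30=-1→.##/##./##./##.*; H31=-1→.##/##./##./.##
ply 3, V at .##/##./##./##. | V12=+1→.##/###/###/##.*; V22=+1→.##/##./###/###
ply 4: .##/###/###/##. is terminal -1 (H); from .##/#../#../... depth 6

V winning at [.##/#../#../...]: True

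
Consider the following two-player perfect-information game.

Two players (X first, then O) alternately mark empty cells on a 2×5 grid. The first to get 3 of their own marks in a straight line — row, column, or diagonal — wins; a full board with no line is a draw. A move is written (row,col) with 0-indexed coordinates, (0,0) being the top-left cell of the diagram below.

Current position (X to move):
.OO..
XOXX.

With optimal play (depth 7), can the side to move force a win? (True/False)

p1 X@[.OO../XOXX.]: (0,0)[XOO../XOXX.]-1 (0,3)[.OOX./XOXX.]-1 (0,4)[.OO.X/XOXX.]-1 (1,4)[.OO../XOXXX]+1*
p2 O@[.OO../XOXXX] terminal -1; root [.OO../XOXX.] d7

X winning at [.OO../XOXX.]: True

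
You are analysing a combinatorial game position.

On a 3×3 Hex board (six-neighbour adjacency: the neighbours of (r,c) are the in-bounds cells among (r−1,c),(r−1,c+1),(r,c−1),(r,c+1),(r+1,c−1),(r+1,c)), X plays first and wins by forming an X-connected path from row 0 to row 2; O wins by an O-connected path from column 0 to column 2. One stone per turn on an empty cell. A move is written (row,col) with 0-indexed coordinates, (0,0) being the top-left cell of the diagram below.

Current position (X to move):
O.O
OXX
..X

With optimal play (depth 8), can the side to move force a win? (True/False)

[O.O/OXX/..X] X move#1: (0,1):+1/OXO/OXX/..X*, (2,0):-1/O.O/OXX/X.X, (2,1):-1/O.O/OXX/.XX
[OXO/OXX/..X] end (terminal -1, O#2); searched O.O/OXX/..X to 8

X winning at [O.O/OXX/..X]: True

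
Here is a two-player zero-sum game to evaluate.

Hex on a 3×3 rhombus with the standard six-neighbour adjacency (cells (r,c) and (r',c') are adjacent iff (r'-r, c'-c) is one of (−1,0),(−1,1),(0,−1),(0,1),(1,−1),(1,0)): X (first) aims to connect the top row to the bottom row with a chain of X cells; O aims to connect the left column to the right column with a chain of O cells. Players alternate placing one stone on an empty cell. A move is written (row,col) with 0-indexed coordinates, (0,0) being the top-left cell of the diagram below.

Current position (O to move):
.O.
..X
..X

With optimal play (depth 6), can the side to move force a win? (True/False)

O winning at [.O./..X/..X]: True

[.O./..X/..X] O move#1: (0,0):-1/OO./..X/..X, (0,2):+1/.OO/..X/..X*, (1,0):-1/.O./O.X/..X, (1,1):-1/.O./.OX/..X, (2,0):-1/.O./..X/O.X, (2,1):-1/.O./..X/.OX
[.OO/..X/..X] X move#2: (0,0):-1/XOO/..X/..X*, (1,0):-1/.OO/X.X/..X, (1,1):-1/.OO/.XX/..X, (2,0):-1/.OO/..X/X.X, (2,1):-1/.OO/..X/.XX
[XOO/..X/..X] O move#3: (1,0):+1/XOO/O.X/..X*, (1,1):+1/XOO/.OX/..X, (2,0):+1/XOO/..X/O.X, (2,1):-1/XOO/..X/.OX
[XOO/O.X/..X] end (terminal -1, X#4); searched .O./..X/..X to 6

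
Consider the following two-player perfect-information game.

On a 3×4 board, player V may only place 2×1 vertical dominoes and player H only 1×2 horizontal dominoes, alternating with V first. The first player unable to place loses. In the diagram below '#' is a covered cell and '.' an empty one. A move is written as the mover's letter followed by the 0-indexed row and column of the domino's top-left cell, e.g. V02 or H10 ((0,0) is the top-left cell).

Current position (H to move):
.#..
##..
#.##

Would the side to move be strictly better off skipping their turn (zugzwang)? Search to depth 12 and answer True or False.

zugzwang(.#../##../#.##, H) = False

p1 H@[.#../##../#.##]: H02[.###/##../#.##]+1* H12[.#../####/#.##]+1
p2 V@[.###/##../#.##] terminal -1; root [.#../##../#.##] d12
pass branch (V moves first from the same position):
  | p1 V@[.#../##../#.##]: V02[.##./###./#.##]+1* V03[.#.#/##.#/#.##]+1
  | p2 H@[.##./###./#.##] terminal -1; root [.#../##../#.##] d12
H moving scores +1; H passing scores -1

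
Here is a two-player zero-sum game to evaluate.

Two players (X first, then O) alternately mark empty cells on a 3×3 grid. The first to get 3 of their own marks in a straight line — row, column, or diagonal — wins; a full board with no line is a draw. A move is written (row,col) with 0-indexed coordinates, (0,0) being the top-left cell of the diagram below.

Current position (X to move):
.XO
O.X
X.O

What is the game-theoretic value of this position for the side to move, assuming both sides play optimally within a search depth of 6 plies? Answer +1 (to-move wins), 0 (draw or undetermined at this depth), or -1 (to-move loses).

[.XO/O.X/X.O] X move#1: (0,0):+0/XXO/O.X/X.O*, (1,1):+0/.XO/OXX/X.O, (2,1):+0/.XO/O.X/XXO
[XXO/O.X/X.O] O move#2: (1,1):+0/XXO/OOX/X.O*, (2,1):+0/XXO/O.X/XOO
[XXO/OOX/X.O] X move#3: (2,1):+0/XXO/OOX/XXO*
[XXO/OOX/XXO] end (terminal +0, O#4); searched .XO/O.X/X.O to 6

value(.XO/O.X/X.O, X) = 0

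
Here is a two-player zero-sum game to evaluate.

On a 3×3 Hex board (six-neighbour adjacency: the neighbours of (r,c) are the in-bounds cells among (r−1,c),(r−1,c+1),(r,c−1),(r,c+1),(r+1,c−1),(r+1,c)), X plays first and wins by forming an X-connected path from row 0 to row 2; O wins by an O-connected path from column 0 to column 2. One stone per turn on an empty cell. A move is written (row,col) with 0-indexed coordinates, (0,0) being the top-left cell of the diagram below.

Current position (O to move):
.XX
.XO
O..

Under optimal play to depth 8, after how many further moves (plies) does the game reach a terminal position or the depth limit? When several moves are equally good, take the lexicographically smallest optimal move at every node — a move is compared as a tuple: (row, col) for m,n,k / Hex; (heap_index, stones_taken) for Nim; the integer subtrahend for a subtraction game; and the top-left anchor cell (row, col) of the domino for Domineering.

ply 1, O at .XX/.XO/O.. | (0,0)=-1→OXX/.XO/O..; (1,0)=-1→.XX/OXO/O..; (2,1)=+1→.XX/.XO/OO.*; (2,2)=-1→.XX/.XO/O.O
ply 2: .XX/.XO/OO. is terminal -1 (X); from .XX/.XO/O.. depth 8

PV length from [.XX/.XO/O..]: 1 ply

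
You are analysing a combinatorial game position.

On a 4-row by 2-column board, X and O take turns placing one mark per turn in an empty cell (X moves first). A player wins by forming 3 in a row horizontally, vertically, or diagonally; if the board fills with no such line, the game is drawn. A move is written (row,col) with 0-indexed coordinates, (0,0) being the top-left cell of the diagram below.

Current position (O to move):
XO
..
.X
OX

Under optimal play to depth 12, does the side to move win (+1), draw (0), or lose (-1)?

value(XO/../.X/OX, O) = 0

ply 1, O at XO/../.X/OX | (1,0)=-1→XO/O./.X/OX; (1,1)=+0→XO/.O/.X/OX*; (2,0)=-1→XO/../OX/OX
ply 2, X at XO/.O/.X/OX | (1,0)=+0→XO/XO/.X/OX*; (2,0)=+0→XO/.O/XX/OX
ply 3, O at XO/XO/.X/OX | (2,0)=+0→XO/XO/OX/OX*
ply 4: XO/XO/OX/OX is terminal +0 (X); from XO/../.X/OX depth 12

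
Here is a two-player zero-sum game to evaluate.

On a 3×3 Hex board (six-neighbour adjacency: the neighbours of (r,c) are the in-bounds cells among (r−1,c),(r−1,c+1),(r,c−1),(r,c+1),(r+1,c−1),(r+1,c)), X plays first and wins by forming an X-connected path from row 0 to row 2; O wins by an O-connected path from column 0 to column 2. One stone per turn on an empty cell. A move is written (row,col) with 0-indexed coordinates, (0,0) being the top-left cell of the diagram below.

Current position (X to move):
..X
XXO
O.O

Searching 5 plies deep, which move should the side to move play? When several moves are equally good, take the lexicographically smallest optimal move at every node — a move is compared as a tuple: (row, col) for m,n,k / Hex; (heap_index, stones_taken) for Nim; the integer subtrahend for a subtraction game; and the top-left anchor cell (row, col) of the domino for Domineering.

X's best at [..X/XXO/O.O]: (2,1)

p1 X@[..X/XXO/O.O]: (0,0)[X.X/XXO/O.O]-1 (0,1)[.XX/XXO/O.O]-1 (2,1)[..X/XXO/OXO]+1*
p2 O@[..X/XXO/OXO] terminal -1; root [..X/XXO/O.O] d5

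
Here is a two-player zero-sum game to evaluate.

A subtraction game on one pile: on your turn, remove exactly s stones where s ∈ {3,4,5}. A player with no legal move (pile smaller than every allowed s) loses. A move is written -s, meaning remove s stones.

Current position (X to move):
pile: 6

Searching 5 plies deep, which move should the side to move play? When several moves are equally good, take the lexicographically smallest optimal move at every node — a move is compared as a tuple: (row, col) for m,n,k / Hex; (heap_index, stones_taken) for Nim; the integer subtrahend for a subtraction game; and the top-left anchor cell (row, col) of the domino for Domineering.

X's best at [6]: -4

p1 X@[6]: -3[3]-1 -4[2]+1* -5[1]+1
p2 O@[2] terminal -1; root [6] d5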